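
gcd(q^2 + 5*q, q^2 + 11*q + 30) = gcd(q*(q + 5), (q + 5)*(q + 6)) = q + 5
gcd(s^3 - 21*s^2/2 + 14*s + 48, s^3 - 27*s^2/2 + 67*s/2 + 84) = s^2 - 13*s/2 - 12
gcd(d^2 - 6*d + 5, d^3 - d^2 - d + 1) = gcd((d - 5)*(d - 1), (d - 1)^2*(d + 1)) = d - 1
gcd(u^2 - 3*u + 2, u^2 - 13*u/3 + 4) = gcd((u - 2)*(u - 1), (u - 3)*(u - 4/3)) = 1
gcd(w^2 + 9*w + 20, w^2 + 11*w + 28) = w + 4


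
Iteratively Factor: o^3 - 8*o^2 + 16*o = (o - 4)*(o^2 - 4*o) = o*(o - 4)*(o - 4)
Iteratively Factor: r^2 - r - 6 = (r + 2)*(r - 3)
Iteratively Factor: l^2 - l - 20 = (l - 5)*(l + 4)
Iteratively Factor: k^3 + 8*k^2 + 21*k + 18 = (k + 2)*(k^2 + 6*k + 9) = (k + 2)*(k + 3)*(k + 3)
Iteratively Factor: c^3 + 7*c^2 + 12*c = (c)*(c^2 + 7*c + 12) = c*(c + 4)*(c + 3)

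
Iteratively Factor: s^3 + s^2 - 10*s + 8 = (s - 2)*(s^2 + 3*s - 4) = (s - 2)*(s + 4)*(s - 1)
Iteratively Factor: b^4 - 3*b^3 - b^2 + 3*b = (b + 1)*(b^3 - 4*b^2 + 3*b) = (b - 1)*(b + 1)*(b^2 - 3*b) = b*(b - 1)*(b + 1)*(b - 3)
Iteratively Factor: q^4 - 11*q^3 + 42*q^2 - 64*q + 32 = (q - 4)*(q^3 - 7*q^2 + 14*q - 8) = (q - 4)*(q - 1)*(q^2 - 6*q + 8) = (q - 4)^2*(q - 1)*(q - 2)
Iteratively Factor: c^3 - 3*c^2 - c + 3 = (c - 1)*(c^2 - 2*c - 3) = (c - 1)*(c + 1)*(c - 3)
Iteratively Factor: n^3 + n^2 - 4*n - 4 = (n - 2)*(n^2 + 3*n + 2) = (n - 2)*(n + 2)*(n + 1)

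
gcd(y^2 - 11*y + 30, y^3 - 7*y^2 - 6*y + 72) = y - 6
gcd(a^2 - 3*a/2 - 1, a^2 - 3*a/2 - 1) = a^2 - 3*a/2 - 1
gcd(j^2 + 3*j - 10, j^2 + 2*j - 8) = j - 2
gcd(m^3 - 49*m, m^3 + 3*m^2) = m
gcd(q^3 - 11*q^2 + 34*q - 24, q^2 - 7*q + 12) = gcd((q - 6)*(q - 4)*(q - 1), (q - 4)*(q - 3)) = q - 4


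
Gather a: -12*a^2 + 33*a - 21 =-12*a^2 + 33*a - 21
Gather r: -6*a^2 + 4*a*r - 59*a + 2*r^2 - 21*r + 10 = -6*a^2 - 59*a + 2*r^2 + r*(4*a - 21) + 10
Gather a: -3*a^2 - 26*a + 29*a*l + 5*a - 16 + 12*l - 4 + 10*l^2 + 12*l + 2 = -3*a^2 + a*(29*l - 21) + 10*l^2 + 24*l - 18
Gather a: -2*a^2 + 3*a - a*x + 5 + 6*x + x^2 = -2*a^2 + a*(3 - x) + x^2 + 6*x + 5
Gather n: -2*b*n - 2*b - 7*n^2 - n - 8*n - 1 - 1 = -2*b - 7*n^2 + n*(-2*b - 9) - 2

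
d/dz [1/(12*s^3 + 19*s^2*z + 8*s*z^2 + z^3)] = (-19*s^2 - 16*s*z - 3*z^2)/(12*s^3 + 19*s^2*z + 8*s*z^2 + z^3)^2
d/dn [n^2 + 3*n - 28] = 2*n + 3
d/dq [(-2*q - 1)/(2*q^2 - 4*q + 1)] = 2*(2*q^2 + 2*q - 3)/(4*q^4 - 16*q^3 + 20*q^2 - 8*q + 1)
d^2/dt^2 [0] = 0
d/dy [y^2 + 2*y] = 2*y + 2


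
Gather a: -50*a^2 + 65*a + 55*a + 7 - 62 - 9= -50*a^2 + 120*a - 64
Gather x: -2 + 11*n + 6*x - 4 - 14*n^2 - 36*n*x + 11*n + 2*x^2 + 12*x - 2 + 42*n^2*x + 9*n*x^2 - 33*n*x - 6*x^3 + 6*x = -14*n^2 + 22*n - 6*x^3 + x^2*(9*n + 2) + x*(42*n^2 - 69*n + 24) - 8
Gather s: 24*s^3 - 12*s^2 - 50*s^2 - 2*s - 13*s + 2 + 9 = 24*s^3 - 62*s^2 - 15*s + 11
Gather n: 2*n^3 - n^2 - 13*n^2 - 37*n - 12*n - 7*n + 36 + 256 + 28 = 2*n^3 - 14*n^2 - 56*n + 320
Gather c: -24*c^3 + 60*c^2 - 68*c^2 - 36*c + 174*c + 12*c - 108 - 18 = -24*c^3 - 8*c^2 + 150*c - 126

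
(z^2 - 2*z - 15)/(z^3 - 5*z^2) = (z + 3)/z^2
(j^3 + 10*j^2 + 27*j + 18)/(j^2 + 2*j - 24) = (j^2 + 4*j + 3)/(j - 4)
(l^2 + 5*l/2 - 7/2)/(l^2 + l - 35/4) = 2*(l - 1)/(2*l - 5)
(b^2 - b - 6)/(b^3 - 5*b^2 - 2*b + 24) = 1/(b - 4)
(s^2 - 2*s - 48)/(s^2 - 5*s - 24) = (s + 6)/(s + 3)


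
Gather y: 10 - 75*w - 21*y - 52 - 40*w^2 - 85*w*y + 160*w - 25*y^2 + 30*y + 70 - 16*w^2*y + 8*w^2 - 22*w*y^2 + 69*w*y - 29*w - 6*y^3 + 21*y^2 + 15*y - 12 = -32*w^2 + 56*w - 6*y^3 + y^2*(-22*w - 4) + y*(-16*w^2 - 16*w + 24) + 16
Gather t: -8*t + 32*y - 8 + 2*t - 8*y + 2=-6*t + 24*y - 6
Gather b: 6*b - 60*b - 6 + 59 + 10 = 63 - 54*b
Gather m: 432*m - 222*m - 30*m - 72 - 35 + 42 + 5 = 180*m - 60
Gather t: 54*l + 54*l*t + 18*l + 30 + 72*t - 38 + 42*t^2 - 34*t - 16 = 72*l + 42*t^2 + t*(54*l + 38) - 24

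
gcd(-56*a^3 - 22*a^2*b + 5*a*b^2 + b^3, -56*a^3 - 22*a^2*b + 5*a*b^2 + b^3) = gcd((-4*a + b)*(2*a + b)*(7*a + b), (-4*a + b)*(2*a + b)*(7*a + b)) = 56*a^3 + 22*a^2*b - 5*a*b^2 - b^3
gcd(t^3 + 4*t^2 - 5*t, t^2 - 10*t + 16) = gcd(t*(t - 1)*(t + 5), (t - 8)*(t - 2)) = 1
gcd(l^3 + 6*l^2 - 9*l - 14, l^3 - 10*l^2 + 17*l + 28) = l + 1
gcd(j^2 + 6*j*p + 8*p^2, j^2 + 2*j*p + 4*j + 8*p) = j + 2*p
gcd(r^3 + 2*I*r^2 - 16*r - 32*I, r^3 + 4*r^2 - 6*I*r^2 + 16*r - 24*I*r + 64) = r^2 + r*(4 + 2*I) + 8*I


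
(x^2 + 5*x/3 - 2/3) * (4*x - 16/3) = 4*x^3 + 4*x^2/3 - 104*x/9 + 32/9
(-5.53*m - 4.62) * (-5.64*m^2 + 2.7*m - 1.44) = 31.1892*m^3 + 11.1258*m^2 - 4.5108*m + 6.6528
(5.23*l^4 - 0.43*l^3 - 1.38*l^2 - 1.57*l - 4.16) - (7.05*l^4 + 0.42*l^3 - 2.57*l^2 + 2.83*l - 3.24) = -1.82*l^4 - 0.85*l^3 + 1.19*l^2 - 4.4*l - 0.92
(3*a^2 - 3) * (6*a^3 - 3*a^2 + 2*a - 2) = 18*a^5 - 9*a^4 - 12*a^3 + 3*a^2 - 6*a + 6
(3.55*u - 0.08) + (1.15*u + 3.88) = 4.7*u + 3.8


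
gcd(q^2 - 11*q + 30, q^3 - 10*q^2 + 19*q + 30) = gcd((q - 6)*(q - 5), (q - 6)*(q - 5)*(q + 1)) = q^2 - 11*q + 30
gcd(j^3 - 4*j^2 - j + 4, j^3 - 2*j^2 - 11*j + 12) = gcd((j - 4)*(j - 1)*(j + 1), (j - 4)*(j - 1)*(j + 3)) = j^2 - 5*j + 4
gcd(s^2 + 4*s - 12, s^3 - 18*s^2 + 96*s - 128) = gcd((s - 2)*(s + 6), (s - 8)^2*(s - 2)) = s - 2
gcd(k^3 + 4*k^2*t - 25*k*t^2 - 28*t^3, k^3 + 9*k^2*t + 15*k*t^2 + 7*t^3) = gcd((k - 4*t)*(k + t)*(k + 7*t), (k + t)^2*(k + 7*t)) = k^2 + 8*k*t + 7*t^2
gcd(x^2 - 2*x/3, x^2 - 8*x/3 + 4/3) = x - 2/3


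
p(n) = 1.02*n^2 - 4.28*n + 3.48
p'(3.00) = 1.84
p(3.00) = -0.18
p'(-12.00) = -28.76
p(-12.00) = 201.72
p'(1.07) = -2.10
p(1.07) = 0.07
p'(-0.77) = -5.85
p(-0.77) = 7.38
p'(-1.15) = -6.63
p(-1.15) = 9.75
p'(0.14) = -3.99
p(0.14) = 2.90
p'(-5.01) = -14.50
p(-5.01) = 50.52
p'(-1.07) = -6.46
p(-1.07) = 9.23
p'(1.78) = -0.65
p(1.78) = -0.91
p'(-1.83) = -8.01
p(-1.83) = 14.73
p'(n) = 2.04*n - 4.28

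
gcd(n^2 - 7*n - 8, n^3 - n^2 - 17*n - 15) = n + 1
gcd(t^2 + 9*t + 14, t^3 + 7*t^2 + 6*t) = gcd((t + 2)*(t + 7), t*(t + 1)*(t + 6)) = 1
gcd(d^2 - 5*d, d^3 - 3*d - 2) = 1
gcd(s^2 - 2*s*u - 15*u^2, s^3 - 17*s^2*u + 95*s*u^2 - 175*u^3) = s - 5*u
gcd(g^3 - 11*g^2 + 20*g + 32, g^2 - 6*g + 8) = g - 4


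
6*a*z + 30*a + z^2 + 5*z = (6*a + z)*(z + 5)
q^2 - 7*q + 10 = (q - 5)*(q - 2)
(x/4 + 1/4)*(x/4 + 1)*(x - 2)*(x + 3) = x^4/16 + 3*x^3/8 + 3*x^2/16 - 13*x/8 - 3/2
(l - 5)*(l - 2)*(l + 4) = l^3 - 3*l^2 - 18*l + 40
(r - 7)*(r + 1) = r^2 - 6*r - 7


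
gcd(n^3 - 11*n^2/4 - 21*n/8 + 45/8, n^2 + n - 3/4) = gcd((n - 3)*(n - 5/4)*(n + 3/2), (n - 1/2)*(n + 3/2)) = n + 3/2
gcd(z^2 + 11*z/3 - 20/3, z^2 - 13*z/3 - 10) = 1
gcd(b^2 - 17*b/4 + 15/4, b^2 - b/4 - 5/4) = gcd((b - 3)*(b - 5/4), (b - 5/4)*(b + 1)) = b - 5/4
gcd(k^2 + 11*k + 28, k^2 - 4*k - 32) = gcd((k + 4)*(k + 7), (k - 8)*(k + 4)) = k + 4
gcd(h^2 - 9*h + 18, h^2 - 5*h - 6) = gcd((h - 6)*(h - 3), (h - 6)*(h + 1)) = h - 6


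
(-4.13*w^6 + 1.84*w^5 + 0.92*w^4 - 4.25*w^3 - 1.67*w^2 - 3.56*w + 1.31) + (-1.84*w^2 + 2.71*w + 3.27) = -4.13*w^6 + 1.84*w^5 + 0.92*w^4 - 4.25*w^3 - 3.51*w^2 - 0.85*w + 4.58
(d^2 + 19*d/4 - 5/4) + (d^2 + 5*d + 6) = 2*d^2 + 39*d/4 + 19/4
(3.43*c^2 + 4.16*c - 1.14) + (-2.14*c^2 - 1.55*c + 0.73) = 1.29*c^2 + 2.61*c - 0.41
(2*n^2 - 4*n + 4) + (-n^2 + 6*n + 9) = n^2 + 2*n + 13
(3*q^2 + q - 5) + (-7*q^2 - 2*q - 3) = -4*q^2 - q - 8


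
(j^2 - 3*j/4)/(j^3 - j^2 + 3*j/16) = 4/(4*j - 1)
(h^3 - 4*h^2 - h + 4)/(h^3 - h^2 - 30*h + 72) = (h^2 - 1)/(h^2 + 3*h - 18)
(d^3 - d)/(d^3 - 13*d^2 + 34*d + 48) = d*(d - 1)/(d^2 - 14*d + 48)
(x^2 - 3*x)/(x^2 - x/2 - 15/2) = 2*x/(2*x + 5)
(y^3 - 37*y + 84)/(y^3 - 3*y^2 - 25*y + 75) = (y^2 + 3*y - 28)/(y^2 - 25)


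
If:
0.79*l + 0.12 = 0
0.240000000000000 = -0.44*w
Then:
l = -0.15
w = -0.55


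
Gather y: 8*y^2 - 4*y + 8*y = 8*y^2 + 4*y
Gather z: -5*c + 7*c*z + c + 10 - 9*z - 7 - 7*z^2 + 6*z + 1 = -4*c - 7*z^2 + z*(7*c - 3) + 4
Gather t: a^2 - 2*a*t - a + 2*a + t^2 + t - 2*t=a^2 + a + t^2 + t*(-2*a - 1)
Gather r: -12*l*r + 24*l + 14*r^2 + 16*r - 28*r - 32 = 24*l + 14*r^2 + r*(-12*l - 12) - 32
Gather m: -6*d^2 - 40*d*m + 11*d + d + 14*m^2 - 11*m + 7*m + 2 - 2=-6*d^2 + 12*d + 14*m^2 + m*(-40*d - 4)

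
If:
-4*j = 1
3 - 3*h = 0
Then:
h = 1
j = -1/4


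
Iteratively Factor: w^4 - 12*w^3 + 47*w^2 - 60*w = (w - 4)*(w^3 - 8*w^2 + 15*w) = (w - 5)*(w - 4)*(w^2 - 3*w) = w*(w - 5)*(w - 4)*(w - 3)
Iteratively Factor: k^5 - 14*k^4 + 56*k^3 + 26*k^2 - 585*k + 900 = (k - 4)*(k^4 - 10*k^3 + 16*k^2 + 90*k - 225) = (k - 5)*(k - 4)*(k^3 - 5*k^2 - 9*k + 45) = (k - 5)*(k - 4)*(k - 3)*(k^2 - 2*k - 15) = (k - 5)*(k - 4)*(k - 3)*(k + 3)*(k - 5)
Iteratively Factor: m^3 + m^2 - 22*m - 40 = (m + 4)*(m^2 - 3*m - 10) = (m - 5)*(m + 4)*(m + 2)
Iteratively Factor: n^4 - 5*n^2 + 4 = (n + 1)*(n^3 - n^2 - 4*n + 4) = (n + 1)*(n + 2)*(n^2 - 3*n + 2) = (n - 2)*(n + 1)*(n + 2)*(n - 1)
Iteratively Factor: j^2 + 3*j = (j)*(j + 3)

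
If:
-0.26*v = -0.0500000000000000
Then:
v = 0.19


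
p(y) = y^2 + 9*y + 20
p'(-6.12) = -3.24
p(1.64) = 37.45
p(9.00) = 182.00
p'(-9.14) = -9.28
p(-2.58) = 3.44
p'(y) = 2*y + 9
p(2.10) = 43.31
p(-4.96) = -0.04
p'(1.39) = 11.78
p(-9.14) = 21.28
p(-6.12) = 2.37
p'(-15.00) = -21.00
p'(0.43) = 9.86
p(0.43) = 24.05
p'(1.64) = 12.28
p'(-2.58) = 3.84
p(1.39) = 34.44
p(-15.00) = 110.00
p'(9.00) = 27.00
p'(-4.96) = -0.92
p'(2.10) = 13.20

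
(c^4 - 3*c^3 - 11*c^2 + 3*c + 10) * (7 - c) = -c^5 + 10*c^4 - 10*c^3 - 80*c^2 + 11*c + 70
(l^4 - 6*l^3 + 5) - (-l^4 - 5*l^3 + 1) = 2*l^4 - l^3 + 4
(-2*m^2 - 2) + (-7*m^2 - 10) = -9*m^2 - 12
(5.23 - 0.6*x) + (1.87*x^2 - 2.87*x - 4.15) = 1.87*x^2 - 3.47*x + 1.08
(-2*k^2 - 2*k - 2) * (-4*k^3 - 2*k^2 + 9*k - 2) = 8*k^5 + 12*k^4 - 6*k^3 - 10*k^2 - 14*k + 4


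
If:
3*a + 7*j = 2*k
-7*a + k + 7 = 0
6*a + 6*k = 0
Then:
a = 7/8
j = -5/8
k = -7/8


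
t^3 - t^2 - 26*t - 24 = (t - 6)*(t + 1)*(t + 4)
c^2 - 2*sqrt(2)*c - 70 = (c - 7*sqrt(2))*(c + 5*sqrt(2))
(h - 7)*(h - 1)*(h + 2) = h^3 - 6*h^2 - 9*h + 14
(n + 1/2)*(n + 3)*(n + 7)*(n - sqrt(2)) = n^4 - sqrt(2)*n^3 + 21*n^3/2 - 21*sqrt(2)*n^2/2 + 26*n^2 - 26*sqrt(2)*n + 21*n/2 - 21*sqrt(2)/2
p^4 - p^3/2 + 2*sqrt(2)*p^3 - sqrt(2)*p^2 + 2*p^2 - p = p*(p - 1/2)*(p + sqrt(2))^2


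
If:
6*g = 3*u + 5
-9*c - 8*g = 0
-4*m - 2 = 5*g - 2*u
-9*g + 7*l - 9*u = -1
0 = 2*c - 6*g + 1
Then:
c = -4/35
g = 9/70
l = -877/490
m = -1147/840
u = -148/105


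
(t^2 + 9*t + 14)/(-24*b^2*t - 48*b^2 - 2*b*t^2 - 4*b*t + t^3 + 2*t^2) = (t + 7)/(-24*b^2 - 2*b*t + t^2)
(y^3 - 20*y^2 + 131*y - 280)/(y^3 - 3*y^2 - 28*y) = (y^2 - 13*y + 40)/(y*(y + 4))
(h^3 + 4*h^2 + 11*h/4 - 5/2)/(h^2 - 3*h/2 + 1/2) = (h^2 + 9*h/2 + 5)/(h - 1)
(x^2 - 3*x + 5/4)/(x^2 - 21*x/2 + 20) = (x - 1/2)/(x - 8)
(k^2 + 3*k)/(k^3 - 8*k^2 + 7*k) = (k + 3)/(k^2 - 8*k + 7)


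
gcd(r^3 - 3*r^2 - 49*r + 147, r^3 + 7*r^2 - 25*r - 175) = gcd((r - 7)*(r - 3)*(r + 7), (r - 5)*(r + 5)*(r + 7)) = r + 7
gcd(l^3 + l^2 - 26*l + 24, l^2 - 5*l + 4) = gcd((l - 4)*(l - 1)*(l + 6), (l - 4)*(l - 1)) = l^2 - 5*l + 4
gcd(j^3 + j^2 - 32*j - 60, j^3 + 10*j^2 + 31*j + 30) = j^2 + 7*j + 10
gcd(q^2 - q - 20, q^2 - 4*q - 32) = q + 4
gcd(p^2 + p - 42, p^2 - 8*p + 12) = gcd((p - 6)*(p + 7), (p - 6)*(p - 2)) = p - 6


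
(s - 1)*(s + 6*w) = s^2 + 6*s*w - s - 6*w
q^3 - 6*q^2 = q^2*(q - 6)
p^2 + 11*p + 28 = (p + 4)*(p + 7)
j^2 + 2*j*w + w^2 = (j + w)^2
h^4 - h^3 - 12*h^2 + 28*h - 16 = (h - 2)^2*(h - 1)*(h + 4)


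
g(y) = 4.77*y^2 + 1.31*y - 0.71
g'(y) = 9.54*y + 1.31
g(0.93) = 4.63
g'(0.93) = 10.18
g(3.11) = 49.50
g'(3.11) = 30.98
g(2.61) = 35.20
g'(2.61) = 26.21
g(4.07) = 83.64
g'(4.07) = 40.14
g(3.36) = 57.54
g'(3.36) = 33.36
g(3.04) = 47.35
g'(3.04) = 30.31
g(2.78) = 39.80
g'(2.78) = 27.83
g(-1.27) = 5.32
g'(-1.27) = -10.81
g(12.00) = 701.89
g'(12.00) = 115.79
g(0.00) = -0.71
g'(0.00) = 1.31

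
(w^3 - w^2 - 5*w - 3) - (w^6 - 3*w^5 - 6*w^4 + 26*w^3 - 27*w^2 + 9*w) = -w^6 + 3*w^5 + 6*w^4 - 25*w^3 + 26*w^2 - 14*w - 3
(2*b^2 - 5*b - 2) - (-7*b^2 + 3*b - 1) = 9*b^2 - 8*b - 1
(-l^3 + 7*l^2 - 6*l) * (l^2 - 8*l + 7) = -l^5 + 15*l^4 - 69*l^3 + 97*l^2 - 42*l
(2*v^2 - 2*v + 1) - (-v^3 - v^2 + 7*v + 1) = v^3 + 3*v^2 - 9*v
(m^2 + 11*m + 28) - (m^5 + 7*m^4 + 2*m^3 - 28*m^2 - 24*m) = -m^5 - 7*m^4 - 2*m^3 + 29*m^2 + 35*m + 28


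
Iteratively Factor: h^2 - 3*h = (h - 3)*(h)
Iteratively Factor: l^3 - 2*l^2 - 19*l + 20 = (l - 5)*(l^2 + 3*l - 4) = (l - 5)*(l - 1)*(l + 4)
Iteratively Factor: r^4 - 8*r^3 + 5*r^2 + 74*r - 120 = (r - 5)*(r^3 - 3*r^2 - 10*r + 24) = (r - 5)*(r + 3)*(r^2 - 6*r + 8) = (r - 5)*(r - 2)*(r + 3)*(r - 4)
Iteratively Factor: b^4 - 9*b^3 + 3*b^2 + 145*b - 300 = (b + 4)*(b^3 - 13*b^2 + 55*b - 75) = (b - 5)*(b + 4)*(b^2 - 8*b + 15) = (b - 5)*(b - 3)*(b + 4)*(b - 5)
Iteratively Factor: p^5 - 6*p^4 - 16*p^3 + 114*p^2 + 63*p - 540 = (p + 3)*(p^4 - 9*p^3 + 11*p^2 + 81*p - 180) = (p - 5)*(p + 3)*(p^3 - 4*p^2 - 9*p + 36) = (p - 5)*(p - 4)*(p + 3)*(p^2 - 9) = (p - 5)*(p - 4)*(p + 3)^2*(p - 3)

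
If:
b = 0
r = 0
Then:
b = 0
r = 0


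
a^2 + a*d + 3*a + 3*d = (a + 3)*(a + d)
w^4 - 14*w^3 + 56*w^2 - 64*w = w*(w - 8)*(w - 4)*(w - 2)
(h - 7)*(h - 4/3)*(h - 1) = h^3 - 28*h^2/3 + 53*h/3 - 28/3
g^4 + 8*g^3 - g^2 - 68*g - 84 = (g - 3)*(g + 2)^2*(g + 7)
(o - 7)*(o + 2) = o^2 - 5*o - 14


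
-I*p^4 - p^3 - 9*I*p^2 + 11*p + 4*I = (p - 4*I)*(p + I)^2*(-I*p + 1)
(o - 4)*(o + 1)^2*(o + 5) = o^4 + 3*o^3 - 17*o^2 - 39*o - 20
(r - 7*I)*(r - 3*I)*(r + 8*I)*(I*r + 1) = I*r^4 + 3*r^3 + 57*I*r^2 + 227*r - 168*I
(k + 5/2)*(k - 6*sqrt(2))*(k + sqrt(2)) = k^3 - 5*sqrt(2)*k^2 + 5*k^2/2 - 25*sqrt(2)*k/2 - 12*k - 30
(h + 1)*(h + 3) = h^2 + 4*h + 3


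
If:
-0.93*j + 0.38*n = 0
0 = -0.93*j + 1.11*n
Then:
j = 0.00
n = 0.00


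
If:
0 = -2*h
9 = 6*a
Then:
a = 3/2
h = 0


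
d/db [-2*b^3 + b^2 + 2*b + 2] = -6*b^2 + 2*b + 2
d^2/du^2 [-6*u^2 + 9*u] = -12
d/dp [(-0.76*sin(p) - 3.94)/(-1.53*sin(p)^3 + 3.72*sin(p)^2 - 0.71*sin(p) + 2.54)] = (-2.3256*sin(p)^3 - 15.2574*sin(p)^2 + 29.3136*sin(p) - 4.7278)*cos(p)/(2.3409*sin(p)^6 - 11.3832*sin(p)^5 + 16.011*sin(p)^4 - 13.0548*sin(p)^3 + 19.4017*sin(p)^2 - 3.6068*sin(p) + 6.4516)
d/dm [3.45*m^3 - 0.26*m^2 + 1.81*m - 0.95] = 10.35*m^2 - 0.52*m + 1.81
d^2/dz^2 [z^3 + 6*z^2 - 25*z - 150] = 6*z + 12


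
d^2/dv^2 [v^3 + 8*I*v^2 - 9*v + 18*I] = 6*v + 16*I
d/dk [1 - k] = -1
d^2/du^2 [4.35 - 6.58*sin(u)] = 6.58*sin(u)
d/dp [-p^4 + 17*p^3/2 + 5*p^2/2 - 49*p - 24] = -4*p^3 + 51*p^2/2 + 5*p - 49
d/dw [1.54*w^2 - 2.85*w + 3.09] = 3.08*w - 2.85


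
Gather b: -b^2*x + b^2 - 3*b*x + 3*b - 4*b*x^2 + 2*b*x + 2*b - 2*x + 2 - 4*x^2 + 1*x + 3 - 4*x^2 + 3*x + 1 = b^2*(1 - x) + b*(-4*x^2 - x + 5) - 8*x^2 + 2*x + 6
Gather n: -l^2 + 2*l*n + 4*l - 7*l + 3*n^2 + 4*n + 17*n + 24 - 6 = -l^2 - 3*l + 3*n^2 + n*(2*l + 21) + 18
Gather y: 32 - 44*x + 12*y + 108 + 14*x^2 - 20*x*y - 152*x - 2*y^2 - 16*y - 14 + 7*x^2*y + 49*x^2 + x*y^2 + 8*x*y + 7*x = 63*x^2 - 189*x + y^2*(x - 2) + y*(7*x^2 - 12*x - 4) + 126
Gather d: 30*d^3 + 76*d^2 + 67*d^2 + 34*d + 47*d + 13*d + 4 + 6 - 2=30*d^3 + 143*d^2 + 94*d + 8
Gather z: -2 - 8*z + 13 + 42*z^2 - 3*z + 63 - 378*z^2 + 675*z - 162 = -336*z^2 + 664*z - 88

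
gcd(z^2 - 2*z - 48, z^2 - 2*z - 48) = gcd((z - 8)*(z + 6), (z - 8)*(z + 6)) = z^2 - 2*z - 48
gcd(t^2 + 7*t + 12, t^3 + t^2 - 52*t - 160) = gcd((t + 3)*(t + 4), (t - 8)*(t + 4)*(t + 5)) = t + 4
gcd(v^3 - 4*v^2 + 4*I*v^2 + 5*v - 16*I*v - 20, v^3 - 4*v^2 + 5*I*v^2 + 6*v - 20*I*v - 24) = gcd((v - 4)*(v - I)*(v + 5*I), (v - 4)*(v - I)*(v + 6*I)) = v^2 + v*(-4 - I) + 4*I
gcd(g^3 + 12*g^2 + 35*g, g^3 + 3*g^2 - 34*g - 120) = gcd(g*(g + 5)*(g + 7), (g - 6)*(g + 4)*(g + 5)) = g + 5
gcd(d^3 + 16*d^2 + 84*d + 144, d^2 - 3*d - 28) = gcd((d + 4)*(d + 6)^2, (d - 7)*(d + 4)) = d + 4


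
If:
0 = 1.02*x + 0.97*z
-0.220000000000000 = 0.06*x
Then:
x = -3.67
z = 3.86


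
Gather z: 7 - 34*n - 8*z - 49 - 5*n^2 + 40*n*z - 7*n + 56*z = -5*n^2 - 41*n + z*(40*n + 48) - 42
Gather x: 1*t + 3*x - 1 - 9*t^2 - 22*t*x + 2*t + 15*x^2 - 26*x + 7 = -9*t^2 + 3*t + 15*x^2 + x*(-22*t - 23) + 6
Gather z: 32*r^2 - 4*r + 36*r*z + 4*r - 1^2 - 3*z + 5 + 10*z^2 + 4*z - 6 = 32*r^2 + 10*z^2 + z*(36*r + 1) - 2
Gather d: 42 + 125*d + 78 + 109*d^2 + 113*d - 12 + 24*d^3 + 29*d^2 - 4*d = 24*d^3 + 138*d^2 + 234*d + 108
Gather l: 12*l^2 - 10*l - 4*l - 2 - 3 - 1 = 12*l^2 - 14*l - 6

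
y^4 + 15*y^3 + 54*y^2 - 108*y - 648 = (y - 3)*(y + 6)^3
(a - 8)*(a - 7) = a^2 - 15*a + 56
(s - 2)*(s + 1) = s^2 - s - 2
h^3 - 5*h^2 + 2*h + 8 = (h - 4)*(h - 2)*(h + 1)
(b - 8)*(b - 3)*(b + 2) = b^3 - 9*b^2 + 2*b + 48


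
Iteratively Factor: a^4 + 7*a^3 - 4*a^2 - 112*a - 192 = (a + 3)*(a^3 + 4*a^2 - 16*a - 64) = (a + 3)*(a + 4)*(a^2 - 16) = (a + 3)*(a + 4)^2*(a - 4)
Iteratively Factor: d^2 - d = (d)*(d - 1)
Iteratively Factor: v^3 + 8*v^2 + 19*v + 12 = (v + 1)*(v^2 + 7*v + 12) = (v + 1)*(v + 3)*(v + 4)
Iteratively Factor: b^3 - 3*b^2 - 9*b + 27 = (b - 3)*(b^2 - 9) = (b - 3)^2*(b + 3)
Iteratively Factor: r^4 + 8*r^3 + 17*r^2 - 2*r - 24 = (r + 3)*(r^3 + 5*r^2 + 2*r - 8) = (r + 3)*(r + 4)*(r^2 + r - 2) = (r - 1)*(r + 3)*(r + 4)*(r + 2)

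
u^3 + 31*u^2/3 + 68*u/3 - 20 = (u - 2/3)*(u + 5)*(u + 6)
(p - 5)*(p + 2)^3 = p^4 + p^3 - 18*p^2 - 52*p - 40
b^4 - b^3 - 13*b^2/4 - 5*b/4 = b*(b - 5/2)*(b + 1/2)*(b + 1)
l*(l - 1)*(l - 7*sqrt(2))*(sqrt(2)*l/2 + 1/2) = sqrt(2)*l^4/2 - 13*l^3/2 - sqrt(2)*l^3/2 - 7*sqrt(2)*l^2/2 + 13*l^2/2 + 7*sqrt(2)*l/2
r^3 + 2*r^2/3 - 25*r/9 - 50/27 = (r - 5/3)*(r + 2/3)*(r + 5/3)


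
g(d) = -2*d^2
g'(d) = -4*d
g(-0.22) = -0.10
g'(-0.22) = 0.88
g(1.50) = -4.50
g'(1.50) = -6.00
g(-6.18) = -76.38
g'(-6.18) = 24.72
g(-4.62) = -42.69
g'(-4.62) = 18.48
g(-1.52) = -4.62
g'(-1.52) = 6.08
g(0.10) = -0.02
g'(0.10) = -0.40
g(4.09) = -33.46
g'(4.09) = -16.36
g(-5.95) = -70.80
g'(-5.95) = 23.80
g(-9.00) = -162.00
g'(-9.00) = 36.00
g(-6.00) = -72.00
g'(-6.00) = 24.00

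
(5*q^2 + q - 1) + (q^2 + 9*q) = 6*q^2 + 10*q - 1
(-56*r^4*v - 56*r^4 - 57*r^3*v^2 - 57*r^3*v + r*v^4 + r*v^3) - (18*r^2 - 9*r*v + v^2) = -56*r^4*v - 56*r^4 - 57*r^3*v^2 - 57*r^3*v - 18*r^2 + r*v^4 + r*v^3 + 9*r*v - v^2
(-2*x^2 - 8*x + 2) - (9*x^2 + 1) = -11*x^2 - 8*x + 1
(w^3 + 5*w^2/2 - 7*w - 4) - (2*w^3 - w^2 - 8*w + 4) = -w^3 + 7*w^2/2 + w - 8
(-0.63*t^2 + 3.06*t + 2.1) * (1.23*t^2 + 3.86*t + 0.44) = -0.7749*t^4 + 1.332*t^3 + 14.1174*t^2 + 9.4524*t + 0.924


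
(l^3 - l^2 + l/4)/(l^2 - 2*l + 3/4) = l*(2*l - 1)/(2*l - 3)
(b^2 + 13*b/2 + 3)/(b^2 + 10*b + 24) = (b + 1/2)/(b + 4)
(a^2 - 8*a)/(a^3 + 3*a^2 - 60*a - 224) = a/(a^2 + 11*a + 28)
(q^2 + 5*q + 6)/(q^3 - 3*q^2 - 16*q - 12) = (q + 3)/(q^2 - 5*q - 6)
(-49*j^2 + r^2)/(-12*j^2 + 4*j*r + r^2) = (-49*j^2 + r^2)/(-12*j^2 + 4*j*r + r^2)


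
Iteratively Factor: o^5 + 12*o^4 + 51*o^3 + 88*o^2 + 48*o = (o + 4)*(o^4 + 8*o^3 + 19*o^2 + 12*o) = (o + 3)*(o + 4)*(o^3 + 5*o^2 + 4*o) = (o + 3)*(o + 4)^2*(o^2 + o) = (o + 1)*(o + 3)*(o + 4)^2*(o)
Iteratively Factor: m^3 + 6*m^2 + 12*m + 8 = (m + 2)*(m^2 + 4*m + 4) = (m + 2)^2*(m + 2)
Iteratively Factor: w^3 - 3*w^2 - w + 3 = (w - 1)*(w^2 - 2*w - 3) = (w - 3)*(w - 1)*(w + 1)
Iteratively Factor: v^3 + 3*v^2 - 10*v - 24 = (v - 3)*(v^2 + 6*v + 8) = (v - 3)*(v + 2)*(v + 4)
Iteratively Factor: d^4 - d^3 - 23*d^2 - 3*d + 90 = (d + 3)*(d^3 - 4*d^2 - 11*d + 30) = (d - 2)*(d + 3)*(d^2 - 2*d - 15) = (d - 5)*(d - 2)*(d + 3)*(d + 3)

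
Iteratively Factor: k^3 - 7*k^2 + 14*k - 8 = (k - 1)*(k^2 - 6*k + 8) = (k - 2)*(k - 1)*(k - 4)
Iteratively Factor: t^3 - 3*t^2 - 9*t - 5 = (t - 5)*(t^2 + 2*t + 1) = (t - 5)*(t + 1)*(t + 1)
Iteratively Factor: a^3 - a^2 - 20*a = (a + 4)*(a^2 - 5*a) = (a - 5)*(a + 4)*(a)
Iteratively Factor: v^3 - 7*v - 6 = (v + 1)*(v^2 - v - 6) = (v - 3)*(v + 1)*(v + 2)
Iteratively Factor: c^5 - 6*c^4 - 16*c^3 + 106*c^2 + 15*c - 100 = (c + 4)*(c^4 - 10*c^3 + 24*c^2 + 10*c - 25) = (c + 1)*(c + 4)*(c^3 - 11*c^2 + 35*c - 25) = (c - 5)*(c + 1)*(c + 4)*(c^2 - 6*c + 5) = (c - 5)^2*(c + 1)*(c + 4)*(c - 1)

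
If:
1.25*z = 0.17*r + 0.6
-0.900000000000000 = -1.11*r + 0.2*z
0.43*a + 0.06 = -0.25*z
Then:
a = -0.49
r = 0.92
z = 0.61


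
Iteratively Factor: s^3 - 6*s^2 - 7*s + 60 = (s - 4)*(s^2 - 2*s - 15) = (s - 5)*(s - 4)*(s + 3)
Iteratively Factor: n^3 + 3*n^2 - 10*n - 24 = (n + 2)*(n^2 + n - 12) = (n + 2)*(n + 4)*(n - 3)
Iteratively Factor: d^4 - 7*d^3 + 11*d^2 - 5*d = (d - 1)*(d^3 - 6*d^2 + 5*d) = d*(d - 1)*(d^2 - 6*d + 5) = d*(d - 1)^2*(d - 5)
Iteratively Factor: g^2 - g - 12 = (g - 4)*(g + 3)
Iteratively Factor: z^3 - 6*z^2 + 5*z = (z)*(z^2 - 6*z + 5) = z*(z - 1)*(z - 5)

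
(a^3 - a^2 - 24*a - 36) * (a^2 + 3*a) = a^5 + 2*a^4 - 27*a^3 - 108*a^2 - 108*a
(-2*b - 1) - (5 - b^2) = b^2 - 2*b - 6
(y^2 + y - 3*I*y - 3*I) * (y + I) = y^3 + y^2 - 2*I*y^2 + 3*y - 2*I*y + 3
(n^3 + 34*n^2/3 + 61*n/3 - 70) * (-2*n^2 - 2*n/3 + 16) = -2*n^5 - 70*n^4/3 - 290*n^3/9 + 2770*n^2/9 + 372*n - 1120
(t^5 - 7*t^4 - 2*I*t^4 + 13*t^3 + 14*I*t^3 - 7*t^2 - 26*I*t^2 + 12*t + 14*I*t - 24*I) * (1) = t^5 - 7*t^4 - 2*I*t^4 + 13*t^3 + 14*I*t^3 - 7*t^2 - 26*I*t^2 + 12*t + 14*I*t - 24*I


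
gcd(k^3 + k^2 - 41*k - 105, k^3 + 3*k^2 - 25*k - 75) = k^2 + 8*k + 15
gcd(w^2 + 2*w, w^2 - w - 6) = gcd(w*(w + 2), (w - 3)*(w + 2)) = w + 2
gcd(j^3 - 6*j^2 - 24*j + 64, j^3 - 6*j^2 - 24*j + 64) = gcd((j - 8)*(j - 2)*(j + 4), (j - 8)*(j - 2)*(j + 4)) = j^3 - 6*j^2 - 24*j + 64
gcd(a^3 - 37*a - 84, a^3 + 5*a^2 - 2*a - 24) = a^2 + 7*a + 12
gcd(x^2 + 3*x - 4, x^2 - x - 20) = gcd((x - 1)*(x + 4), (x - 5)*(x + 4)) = x + 4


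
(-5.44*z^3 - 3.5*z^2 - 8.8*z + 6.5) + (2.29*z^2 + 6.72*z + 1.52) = -5.44*z^3 - 1.21*z^2 - 2.08*z + 8.02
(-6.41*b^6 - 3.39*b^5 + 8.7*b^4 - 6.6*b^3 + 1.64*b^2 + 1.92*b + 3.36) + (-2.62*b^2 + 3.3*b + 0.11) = -6.41*b^6 - 3.39*b^5 + 8.7*b^4 - 6.6*b^3 - 0.98*b^2 + 5.22*b + 3.47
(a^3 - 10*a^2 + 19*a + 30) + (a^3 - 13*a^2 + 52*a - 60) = 2*a^3 - 23*a^2 + 71*a - 30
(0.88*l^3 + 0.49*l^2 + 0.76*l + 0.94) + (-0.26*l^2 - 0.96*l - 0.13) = 0.88*l^3 + 0.23*l^2 - 0.2*l + 0.81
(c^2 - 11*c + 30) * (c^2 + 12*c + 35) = c^4 + c^3 - 67*c^2 - 25*c + 1050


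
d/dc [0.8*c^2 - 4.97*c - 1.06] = 1.6*c - 4.97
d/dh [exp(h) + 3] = exp(h)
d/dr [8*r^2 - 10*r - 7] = 16*r - 10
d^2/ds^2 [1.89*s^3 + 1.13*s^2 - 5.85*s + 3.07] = 11.34*s + 2.26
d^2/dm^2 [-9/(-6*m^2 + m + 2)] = 18*(36*m^2 - 6*m - (12*m - 1)^2 - 12)/(-6*m^2 + m + 2)^3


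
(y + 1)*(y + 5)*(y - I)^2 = y^4 + 6*y^3 - 2*I*y^3 + 4*y^2 - 12*I*y^2 - 6*y - 10*I*y - 5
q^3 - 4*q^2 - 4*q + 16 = (q - 4)*(q - 2)*(q + 2)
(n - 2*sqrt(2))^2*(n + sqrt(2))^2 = n^4 - 2*sqrt(2)*n^3 - 6*n^2 + 8*sqrt(2)*n + 16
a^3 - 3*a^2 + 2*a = a*(a - 2)*(a - 1)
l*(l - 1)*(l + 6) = l^3 + 5*l^2 - 6*l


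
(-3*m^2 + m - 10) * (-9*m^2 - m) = 27*m^4 - 6*m^3 + 89*m^2 + 10*m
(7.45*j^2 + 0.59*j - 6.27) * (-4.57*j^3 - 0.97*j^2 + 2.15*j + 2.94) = -34.0465*j^5 - 9.9228*j^4 + 44.0991*j^3 + 29.2534*j^2 - 11.7459*j - 18.4338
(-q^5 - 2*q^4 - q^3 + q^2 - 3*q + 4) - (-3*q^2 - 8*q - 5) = -q^5 - 2*q^4 - q^3 + 4*q^2 + 5*q + 9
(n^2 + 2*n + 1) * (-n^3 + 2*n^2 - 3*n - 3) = -n^5 - 7*n^2 - 9*n - 3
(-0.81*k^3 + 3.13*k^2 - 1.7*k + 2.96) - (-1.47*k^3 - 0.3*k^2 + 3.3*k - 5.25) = 0.66*k^3 + 3.43*k^2 - 5.0*k + 8.21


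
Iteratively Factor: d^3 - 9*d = (d)*(d^2 - 9) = d*(d + 3)*(d - 3)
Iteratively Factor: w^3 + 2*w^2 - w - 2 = (w + 2)*(w^2 - 1) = (w + 1)*(w + 2)*(w - 1)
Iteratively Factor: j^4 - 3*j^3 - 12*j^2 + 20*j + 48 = (j + 2)*(j^3 - 5*j^2 - 2*j + 24) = (j - 4)*(j + 2)*(j^2 - j - 6) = (j - 4)*(j + 2)^2*(j - 3)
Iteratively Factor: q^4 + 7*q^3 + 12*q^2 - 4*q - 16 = (q + 4)*(q^3 + 3*q^2 - 4) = (q + 2)*(q + 4)*(q^2 + q - 2) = (q + 2)^2*(q + 4)*(q - 1)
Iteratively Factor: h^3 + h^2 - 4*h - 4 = (h + 2)*(h^2 - h - 2) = (h + 1)*(h + 2)*(h - 2)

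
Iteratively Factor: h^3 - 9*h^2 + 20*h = (h - 4)*(h^2 - 5*h) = (h - 5)*(h - 4)*(h)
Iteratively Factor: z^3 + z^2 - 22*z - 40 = (z + 2)*(z^2 - z - 20) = (z + 2)*(z + 4)*(z - 5)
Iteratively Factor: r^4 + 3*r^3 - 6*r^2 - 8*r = (r + 1)*(r^3 + 2*r^2 - 8*r) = r*(r + 1)*(r^2 + 2*r - 8) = r*(r + 1)*(r + 4)*(r - 2)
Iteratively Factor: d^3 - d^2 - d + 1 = (d - 1)*(d^2 - 1) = (d - 1)^2*(d + 1)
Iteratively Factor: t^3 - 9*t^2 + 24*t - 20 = (t - 2)*(t^2 - 7*t + 10) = (t - 5)*(t - 2)*(t - 2)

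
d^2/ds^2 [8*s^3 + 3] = 48*s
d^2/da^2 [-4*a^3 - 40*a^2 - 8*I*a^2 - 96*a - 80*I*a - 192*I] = -24*a - 80 - 16*I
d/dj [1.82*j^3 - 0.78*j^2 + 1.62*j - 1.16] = 5.46*j^2 - 1.56*j + 1.62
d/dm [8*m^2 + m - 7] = 16*m + 1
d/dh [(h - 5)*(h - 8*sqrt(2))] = 2*h - 8*sqrt(2) - 5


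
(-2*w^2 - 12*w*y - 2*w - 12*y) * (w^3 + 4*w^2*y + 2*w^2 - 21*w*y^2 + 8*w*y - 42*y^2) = -2*w^5 - 20*w^4*y - 6*w^4 - 6*w^3*y^2 - 60*w^3*y - 4*w^3 + 252*w^2*y^3 - 18*w^2*y^2 - 40*w^2*y + 756*w*y^3 - 12*w*y^2 + 504*y^3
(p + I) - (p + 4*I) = -3*I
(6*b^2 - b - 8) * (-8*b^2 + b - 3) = -48*b^4 + 14*b^3 + 45*b^2 - 5*b + 24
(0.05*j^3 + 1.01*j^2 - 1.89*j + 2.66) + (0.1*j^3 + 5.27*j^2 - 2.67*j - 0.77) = 0.15*j^3 + 6.28*j^2 - 4.56*j + 1.89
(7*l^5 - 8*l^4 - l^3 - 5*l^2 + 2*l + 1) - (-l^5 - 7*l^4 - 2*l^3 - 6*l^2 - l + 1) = 8*l^5 - l^4 + l^3 + l^2 + 3*l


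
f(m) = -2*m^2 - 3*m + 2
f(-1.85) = 0.70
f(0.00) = 2.00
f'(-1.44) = 2.76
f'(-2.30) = 6.20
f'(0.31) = -4.24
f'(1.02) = -7.08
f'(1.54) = -9.16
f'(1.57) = -9.28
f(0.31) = 0.88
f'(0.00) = -3.00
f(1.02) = -3.14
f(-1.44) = 2.17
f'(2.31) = -12.24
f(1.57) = -7.64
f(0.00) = 2.00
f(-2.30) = -1.68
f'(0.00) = -3.00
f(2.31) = -15.60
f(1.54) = -7.36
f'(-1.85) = 4.40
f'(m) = -4*m - 3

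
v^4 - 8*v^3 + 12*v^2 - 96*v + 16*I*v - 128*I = (v - 8)*(v - 4*I)*(v + 2*I)^2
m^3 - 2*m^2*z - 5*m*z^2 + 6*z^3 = (m - 3*z)*(m - z)*(m + 2*z)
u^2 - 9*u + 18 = (u - 6)*(u - 3)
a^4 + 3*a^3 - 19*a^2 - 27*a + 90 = (a - 3)*(a - 2)*(a + 3)*(a + 5)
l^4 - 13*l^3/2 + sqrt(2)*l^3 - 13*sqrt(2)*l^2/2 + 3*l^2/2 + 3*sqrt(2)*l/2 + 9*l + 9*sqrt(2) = (l - 6)*(l - 3/2)*(l + 1)*(l + sqrt(2))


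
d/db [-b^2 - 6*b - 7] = -2*b - 6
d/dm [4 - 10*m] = -10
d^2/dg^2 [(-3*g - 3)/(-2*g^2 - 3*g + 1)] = 6*((g + 1)*(4*g + 3)^2 - (6*g + 5)*(2*g^2 + 3*g - 1))/(2*g^2 + 3*g - 1)^3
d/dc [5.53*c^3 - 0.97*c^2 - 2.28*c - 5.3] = 16.59*c^2 - 1.94*c - 2.28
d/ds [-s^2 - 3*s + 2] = -2*s - 3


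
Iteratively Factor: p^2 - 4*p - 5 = (p - 5)*(p + 1)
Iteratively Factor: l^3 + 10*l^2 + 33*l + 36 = (l + 3)*(l^2 + 7*l + 12) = (l + 3)*(l + 4)*(l + 3)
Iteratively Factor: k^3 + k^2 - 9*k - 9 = (k - 3)*(k^2 + 4*k + 3) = (k - 3)*(k + 3)*(k + 1)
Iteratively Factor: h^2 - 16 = (h + 4)*(h - 4)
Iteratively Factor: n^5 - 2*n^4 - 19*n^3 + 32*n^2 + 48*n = (n + 1)*(n^4 - 3*n^3 - 16*n^2 + 48*n) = (n + 1)*(n + 4)*(n^3 - 7*n^2 + 12*n) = (n - 4)*(n + 1)*(n + 4)*(n^2 - 3*n) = (n - 4)*(n - 3)*(n + 1)*(n + 4)*(n)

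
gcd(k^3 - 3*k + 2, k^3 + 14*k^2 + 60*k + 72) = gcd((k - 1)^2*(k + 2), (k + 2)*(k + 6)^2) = k + 2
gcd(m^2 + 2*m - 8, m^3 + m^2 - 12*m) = m + 4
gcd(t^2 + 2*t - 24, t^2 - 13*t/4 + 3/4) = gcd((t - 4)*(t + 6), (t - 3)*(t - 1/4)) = 1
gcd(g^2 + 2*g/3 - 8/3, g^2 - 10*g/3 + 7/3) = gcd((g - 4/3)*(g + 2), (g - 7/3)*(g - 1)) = 1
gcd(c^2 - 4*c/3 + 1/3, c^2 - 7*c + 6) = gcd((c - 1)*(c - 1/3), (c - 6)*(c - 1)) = c - 1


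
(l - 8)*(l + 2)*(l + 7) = l^3 + l^2 - 58*l - 112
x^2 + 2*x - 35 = (x - 5)*(x + 7)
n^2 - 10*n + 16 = (n - 8)*(n - 2)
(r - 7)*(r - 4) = r^2 - 11*r + 28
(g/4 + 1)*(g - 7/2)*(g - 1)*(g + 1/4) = g^4/4 - g^3/16 - 117*g^2/32 + 83*g/32 + 7/8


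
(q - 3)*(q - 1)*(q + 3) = q^3 - q^2 - 9*q + 9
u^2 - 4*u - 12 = (u - 6)*(u + 2)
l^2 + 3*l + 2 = (l + 1)*(l + 2)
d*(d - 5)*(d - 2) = d^3 - 7*d^2 + 10*d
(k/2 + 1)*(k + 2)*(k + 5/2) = k^3/2 + 13*k^2/4 + 7*k + 5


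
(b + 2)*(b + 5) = b^2 + 7*b + 10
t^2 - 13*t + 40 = (t - 8)*(t - 5)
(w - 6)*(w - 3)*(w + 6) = w^3 - 3*w^2 - 36*w + 108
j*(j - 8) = j^2 - 8*j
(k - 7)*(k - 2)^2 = k^3 - 11*k^2 + 32*k - 28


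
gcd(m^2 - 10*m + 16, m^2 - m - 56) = m - 8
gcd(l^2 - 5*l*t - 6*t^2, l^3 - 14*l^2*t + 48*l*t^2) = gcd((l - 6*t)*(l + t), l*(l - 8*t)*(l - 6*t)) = -l + 6*t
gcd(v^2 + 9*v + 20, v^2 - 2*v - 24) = v + 4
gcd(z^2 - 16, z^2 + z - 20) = z - 4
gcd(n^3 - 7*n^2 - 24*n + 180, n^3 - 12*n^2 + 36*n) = n^2 - 12*n + 36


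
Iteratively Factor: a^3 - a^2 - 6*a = (a - 3)*(a^2 + 2*a) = (a - 3)*(a + 2)*(a)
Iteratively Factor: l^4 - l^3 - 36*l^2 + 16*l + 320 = (l - 5)*(l^3 + 4*l^2 - 16*l - 64) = (l - 5)*(l + 4)*(l^2 - 16) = (l - 5)*(l - 4)*(l + 4)*(l + 4)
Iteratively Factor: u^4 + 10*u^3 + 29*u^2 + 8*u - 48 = (u + 4)*(u^3 + 6*u^2 + 5*u - 12) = (u + 3)*(u + 4)*(u^2 + 3*u - 4) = (u + 3)*(u + 4)^2*(u - 1)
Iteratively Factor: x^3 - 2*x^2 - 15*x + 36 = (x - 3)*(x^2 + x - 12) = (x - 3)^2*(x + 4)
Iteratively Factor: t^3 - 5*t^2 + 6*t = (t - 3)*(t^2 - 2*t) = t*(t - 3)*(t - 2)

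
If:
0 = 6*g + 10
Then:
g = -5/3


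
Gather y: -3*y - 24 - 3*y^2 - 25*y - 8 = -3*y^2 - 28*y - 32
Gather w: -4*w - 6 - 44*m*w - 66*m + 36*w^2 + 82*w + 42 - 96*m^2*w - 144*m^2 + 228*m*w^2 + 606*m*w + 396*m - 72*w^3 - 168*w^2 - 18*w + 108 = -144*m^2 + 330*m - 72*w^3 + w^2*(228*m - 132) + w*(-96*m^2 + 562*m + 60) + 144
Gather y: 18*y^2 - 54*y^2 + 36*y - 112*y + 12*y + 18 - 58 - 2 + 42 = -36*y^2 - 64*y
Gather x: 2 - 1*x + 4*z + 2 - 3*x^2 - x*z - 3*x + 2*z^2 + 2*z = -3*x^2 + x*(-z - 4) + 2*z^2 + 6*z + 4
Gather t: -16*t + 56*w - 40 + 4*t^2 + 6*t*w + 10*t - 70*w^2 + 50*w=4*t^2 + t*(6*w - 6) - 70*w^2 + 106*w - 40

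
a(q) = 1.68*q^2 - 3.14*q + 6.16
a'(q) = 3.36*q - 3.14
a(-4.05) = 46.43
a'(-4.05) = -16.75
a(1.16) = 4.78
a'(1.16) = 0.76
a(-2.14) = 20.57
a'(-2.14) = -10.33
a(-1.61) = 15.57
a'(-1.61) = -8.55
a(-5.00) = 63.86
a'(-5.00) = -19.94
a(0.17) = 5.67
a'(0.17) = -2.57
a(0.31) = 5.35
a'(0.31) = -2.10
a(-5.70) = 78.64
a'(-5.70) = -22.29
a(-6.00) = 85.48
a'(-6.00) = -23.30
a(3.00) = 11.86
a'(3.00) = 6.94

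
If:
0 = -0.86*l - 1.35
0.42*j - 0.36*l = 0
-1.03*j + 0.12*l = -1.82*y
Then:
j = -1.35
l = -1.57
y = -0.66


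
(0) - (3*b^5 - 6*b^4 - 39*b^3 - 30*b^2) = -3*b^5 + 6*b^4 + 39*b^3 + 30*b^2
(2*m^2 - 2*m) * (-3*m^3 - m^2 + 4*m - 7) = -6*m^5 + 4*m^4 + 10*m^3 - 22*m^2 + 14*m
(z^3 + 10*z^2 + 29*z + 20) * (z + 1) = z^4 + 11*z^3 + 39*z^2 + 49*z + 20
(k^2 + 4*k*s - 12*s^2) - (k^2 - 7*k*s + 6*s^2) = 11*k*s - 18*s^2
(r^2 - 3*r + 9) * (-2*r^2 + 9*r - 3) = -2*r^4 + 15*r^3 - 48*r^2 + 90*r - 27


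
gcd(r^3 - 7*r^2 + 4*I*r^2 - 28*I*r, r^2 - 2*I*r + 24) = r + 4*I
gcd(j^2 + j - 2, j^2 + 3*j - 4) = j - 1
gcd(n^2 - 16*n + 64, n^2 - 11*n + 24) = n - 8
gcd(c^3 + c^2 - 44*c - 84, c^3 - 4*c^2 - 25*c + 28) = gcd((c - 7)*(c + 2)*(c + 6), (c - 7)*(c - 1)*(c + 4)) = c - 7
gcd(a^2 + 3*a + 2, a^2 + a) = a + 1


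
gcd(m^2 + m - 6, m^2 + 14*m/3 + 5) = m + 3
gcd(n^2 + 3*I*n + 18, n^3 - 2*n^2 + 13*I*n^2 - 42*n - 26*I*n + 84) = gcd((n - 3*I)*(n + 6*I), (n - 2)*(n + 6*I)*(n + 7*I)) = n + 6*I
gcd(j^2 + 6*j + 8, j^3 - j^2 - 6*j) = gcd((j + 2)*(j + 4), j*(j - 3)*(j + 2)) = j + 2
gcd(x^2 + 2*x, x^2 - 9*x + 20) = 1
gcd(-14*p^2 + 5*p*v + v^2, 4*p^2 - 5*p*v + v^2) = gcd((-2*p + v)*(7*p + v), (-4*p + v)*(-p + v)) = 1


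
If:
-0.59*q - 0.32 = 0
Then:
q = -0.54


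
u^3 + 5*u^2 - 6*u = u*(u - 1)*(u + 6)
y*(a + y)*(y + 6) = a*y^2 + 6*a*y + y^3 + 6*y^2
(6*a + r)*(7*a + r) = 42*a^2 + 13*a*r + r^2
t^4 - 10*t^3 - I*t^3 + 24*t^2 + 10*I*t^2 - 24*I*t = t*(t - 6)*(t - 4)*(t - I)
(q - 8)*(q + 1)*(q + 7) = q^3 - 57*q - 56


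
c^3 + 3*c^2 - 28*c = c*(c - 4)*(c + 7)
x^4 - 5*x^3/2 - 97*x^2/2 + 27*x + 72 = (x - 8)*(x - 3/2)*(x + 1)*(x + 6)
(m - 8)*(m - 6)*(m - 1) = m^3 - 15*m^2 + 62*m - 48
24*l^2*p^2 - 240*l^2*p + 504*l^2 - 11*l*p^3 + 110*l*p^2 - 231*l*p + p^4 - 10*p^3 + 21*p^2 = (-8*l + p)*(-3*l + p)*(p - 7)*(p - 3)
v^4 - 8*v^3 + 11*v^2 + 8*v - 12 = (v - 6)*(v - 2)*(v - 1)*(v + 1)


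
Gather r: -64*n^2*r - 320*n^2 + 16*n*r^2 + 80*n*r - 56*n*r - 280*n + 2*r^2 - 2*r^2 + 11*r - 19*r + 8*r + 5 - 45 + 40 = -320*n^2 + 16*n*r^2 - 280*n + r*(-64*n^2 + 24*n)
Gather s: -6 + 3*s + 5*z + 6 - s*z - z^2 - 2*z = s*(3 - z) - z^2 + 3*z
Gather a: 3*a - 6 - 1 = 3*a - 7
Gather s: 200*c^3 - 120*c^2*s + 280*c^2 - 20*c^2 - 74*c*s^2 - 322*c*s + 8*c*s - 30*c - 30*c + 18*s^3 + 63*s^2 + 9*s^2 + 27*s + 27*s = 200*c^3 + 260*c^2 - 60*c + 18*s^3 + s^2*(72 - 74*c) + s*(-120*c^2 - 314*c + 54)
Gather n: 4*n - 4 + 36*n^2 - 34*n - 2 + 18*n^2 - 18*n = 54*n^2 - 48*n - 6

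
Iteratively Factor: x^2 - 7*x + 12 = (x - 3)*(x - 4)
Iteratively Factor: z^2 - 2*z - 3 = (z + 1)*(z - 3)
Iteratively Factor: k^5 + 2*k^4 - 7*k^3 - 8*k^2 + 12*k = (k + 2)*(k^4 - 7*k^2 + 6*k) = (k - 1)*(k + 2)*(k^3 + k^2 - 6*k) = k*(k - 1)*(k + 2)*(k^2 + k - 6) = k*(k - 2)*(k - 1)*(k + 2)*(k + 3)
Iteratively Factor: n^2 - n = (n)*(n - 1)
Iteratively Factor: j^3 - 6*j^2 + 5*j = (j)*(j^2 - 6*j + 5) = j*(j - 1)*(j - 5)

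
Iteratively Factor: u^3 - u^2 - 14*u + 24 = (u - 2)*(u^2 + u - 12) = (u - 3)*(u - 2)*(u + 4)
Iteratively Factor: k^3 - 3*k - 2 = (k - 2)*(k^2 + 2*k + 1) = (k - 2)*(k + 1)*(k + 1)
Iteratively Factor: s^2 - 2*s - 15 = (s - 5)*(s + 3)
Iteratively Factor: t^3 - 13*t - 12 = (t - 4)*(t^2 + 4*t + 3) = (t - 4)*(t + 1)*(t + 3)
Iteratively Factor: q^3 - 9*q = (q + 3)*(q^2 - 3*q) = (q - 3)*(q + 3)*(q)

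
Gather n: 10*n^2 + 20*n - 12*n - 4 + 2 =10*n^2 + 8*n - 2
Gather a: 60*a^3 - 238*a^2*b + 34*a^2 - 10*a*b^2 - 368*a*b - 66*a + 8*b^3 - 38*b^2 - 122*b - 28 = 60*a^3 + a^2*(34 - 238*b) + a*(-10*b^2 - 368*b - 66) + 8*b^3 - 38*b^2 - 122*b - 28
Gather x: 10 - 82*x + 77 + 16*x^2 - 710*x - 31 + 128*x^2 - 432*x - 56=144*x^2 - 1224*x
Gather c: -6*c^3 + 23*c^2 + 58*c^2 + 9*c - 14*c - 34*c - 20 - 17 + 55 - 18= -6*c^3 + 81*c^2 - 39*c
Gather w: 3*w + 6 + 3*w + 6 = 6*w + 12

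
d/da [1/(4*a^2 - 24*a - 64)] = (3 - a)/(2*(-a^2 + 6*a + 16)^2)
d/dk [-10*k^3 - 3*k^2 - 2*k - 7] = -30*k^2 - 6*k - 2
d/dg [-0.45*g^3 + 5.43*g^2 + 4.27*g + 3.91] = -1.35*g^2 + 10.86*g + 4.27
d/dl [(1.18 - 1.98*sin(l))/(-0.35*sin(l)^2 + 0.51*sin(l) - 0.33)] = (-0.693*sin(l)^2 + 0.826*sin(l) + 0.0516)*cos(l)/(0.1225*sin(l)^4 - 0.357*sin(l)^3 + 0.4911*sin(l)^2 - 0.3366*sin(l) + 0.1089)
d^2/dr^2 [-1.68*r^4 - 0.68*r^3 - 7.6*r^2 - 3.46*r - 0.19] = -20.16*r^2 - 4.08*r - 15.2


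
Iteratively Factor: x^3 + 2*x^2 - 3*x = (x)*(x^2 + 2*x - 3) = x*(x - 1)*(x + 3)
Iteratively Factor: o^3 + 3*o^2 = (o)*(o^2 + 3*o) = o^2*(o + 3)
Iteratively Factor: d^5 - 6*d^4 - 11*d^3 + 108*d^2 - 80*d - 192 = (d + 4)*(d^4 - 10*d^3 + 29*d^2 - 8*d - 48) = (d - 4)*(d + 4)*(d^3 - 6*d^2 + 5*d + 12) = (d - 4)^2*(d + 4)*(d^2 - 2*d - 3) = (d - 4)^2*(d - 3)*(d + 4)*(d + 1)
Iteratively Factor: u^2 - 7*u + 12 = (u - 3)*(u - 4)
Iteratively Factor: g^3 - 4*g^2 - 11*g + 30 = (g - 2)*(g^2 - 2*g - 15) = (g - 5)*(g - 2)*(g + 3)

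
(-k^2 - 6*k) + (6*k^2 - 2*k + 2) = 5*k^2 - 8*k + 2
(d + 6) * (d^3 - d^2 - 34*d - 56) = d^4 + 5*d^3 - 40*d^2 - 260*d - 336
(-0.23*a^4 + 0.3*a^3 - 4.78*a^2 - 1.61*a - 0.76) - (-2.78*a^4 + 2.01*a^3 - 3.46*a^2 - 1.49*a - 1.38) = 2.55*a^4 - 1.71*a^3 - 1.32*a^2 - 0.12*a + 0.62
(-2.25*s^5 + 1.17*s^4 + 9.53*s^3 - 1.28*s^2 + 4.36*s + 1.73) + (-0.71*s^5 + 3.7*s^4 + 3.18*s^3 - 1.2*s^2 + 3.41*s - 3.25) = -2.96*s^5 + 4.87*s^4 + 12.71*s^3 - 2.48*s^2 + 7.77*s - 1.52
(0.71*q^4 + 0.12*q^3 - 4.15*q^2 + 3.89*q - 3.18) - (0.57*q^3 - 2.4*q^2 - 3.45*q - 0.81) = 0.71*q^4 - 0.45*q^3 - 1.75*q^2 + 7.34*q - 2.37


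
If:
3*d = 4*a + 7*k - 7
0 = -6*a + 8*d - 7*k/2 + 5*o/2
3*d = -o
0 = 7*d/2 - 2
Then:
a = -57/56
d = 4/7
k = 179/98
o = -12/7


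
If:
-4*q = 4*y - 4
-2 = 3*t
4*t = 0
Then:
No Solution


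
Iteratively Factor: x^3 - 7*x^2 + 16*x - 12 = (x - 2)*(x^2 - 5*x + 6) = (x - 2)^2*(x - 3)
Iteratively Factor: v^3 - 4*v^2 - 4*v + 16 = (v + 2)*(v^2 - 6*v + 8) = (v - 2)*(v + 2)*(v - 4)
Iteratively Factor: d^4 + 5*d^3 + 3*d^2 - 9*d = (d - 1)*(d^3 + 6*d^2 + 9*d) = (d - 1)*(d + 3)*(d^2 + 3*d) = d*(d - 1)*(d + 3)*(d + 3)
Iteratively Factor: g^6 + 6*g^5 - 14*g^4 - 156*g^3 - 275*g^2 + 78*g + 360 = (g - 1)*(g^5 + 7*g^4 - 7*g^3 - 163*g^2 - 438*g - 360) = (g - 1)*(g + 3)*(g^4 + 4*g^3 - 19*g^2 - 106*g - 120) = (g - 1)*(g + 3)*(g + 4)*(g^3 - 19*g - 30) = (g - 1)*(g + 2)*(g + 3)*(g + 4)*(g^2 - 2*g - 15) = (g - 5)*(g - 1)*(g + 2)*(g + 3)*(g + 4)*(g + 3)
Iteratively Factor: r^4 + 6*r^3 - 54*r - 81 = (r + 3)*(r^3 + 3*r^2 - 9*r - 27) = (r - 3)*(r + 3)*(r^2 + 6*r + 9) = (r - 3)*(r + 3)^2*(r + 3)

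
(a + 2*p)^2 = a^2 + 4*a*p + 4*p^2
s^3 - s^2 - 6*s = s*(s - 3)*(s + 2)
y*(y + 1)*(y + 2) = y^3 + 3*y^2 + 2*y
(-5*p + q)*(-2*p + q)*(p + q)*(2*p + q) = 20*p^4 + 16*p^3*q - 9*p^2*q^2 - 4*p*q^3 + q^4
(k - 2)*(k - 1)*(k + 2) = k^3 - k^2 - 4*k + 4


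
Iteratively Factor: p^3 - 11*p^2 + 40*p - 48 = (p - 3)*(p^2 - 8*p + 16) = (p - 4)*(p - 3)*(p - 4)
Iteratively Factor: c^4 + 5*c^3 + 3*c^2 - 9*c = (c - 1)*(c^3 + 6*c^2 + 9*c) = c*(c - 1)*(c^2 + 6*c + 9) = c*(c - 1)*(c + 3)*(c + 3)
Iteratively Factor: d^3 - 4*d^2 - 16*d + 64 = (d - 4)*(d^2 - 16) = (d - 4)*(d + 4)*(d - 4)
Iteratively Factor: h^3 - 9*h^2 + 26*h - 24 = (h - 3)*(h^2 - 6*h + 8) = (h - 3)*(h - 2)*(h - 4)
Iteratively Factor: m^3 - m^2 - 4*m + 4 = (m - 1)*(m^2 - 4) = (m - 1)*(m + 2)*(m - 2)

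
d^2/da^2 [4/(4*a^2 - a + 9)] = 8*(-16*a^2 + 4*a + (8*a - 1)^2 - 36)/(4*a^2 - a + 9)^3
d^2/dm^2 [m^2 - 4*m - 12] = 2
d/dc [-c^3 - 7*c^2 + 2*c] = -3*c^2 - 14*c + 2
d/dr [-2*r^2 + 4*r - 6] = 4 - 4*r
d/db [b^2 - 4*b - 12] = 2*b - 4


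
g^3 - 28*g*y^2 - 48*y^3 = (g - 6*y)*(g + 2*y)*(g + 4*y)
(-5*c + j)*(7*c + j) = -35*c^2 + 2*c*j + j^2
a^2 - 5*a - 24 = (a - 8)*(a + 3)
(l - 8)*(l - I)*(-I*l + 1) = -I*l^3 + 8*I*l^2 - I*l + 8*I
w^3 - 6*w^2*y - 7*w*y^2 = w*(w - 7*y)*(w + y)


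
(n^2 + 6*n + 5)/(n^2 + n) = (n + 5)/n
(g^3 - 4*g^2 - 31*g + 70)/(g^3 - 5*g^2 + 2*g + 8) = (g^2 - 2*g - 35)/(g^2 - 3*g - 4)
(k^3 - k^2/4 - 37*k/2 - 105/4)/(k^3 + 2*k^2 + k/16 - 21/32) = 8*(k^2 - 2*k - 15)/(8*k^2 + 2*k - 3)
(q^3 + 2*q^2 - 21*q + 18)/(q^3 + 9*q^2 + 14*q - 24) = (q - 3)/(q + 4)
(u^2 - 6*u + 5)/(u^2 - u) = (u - 5)/u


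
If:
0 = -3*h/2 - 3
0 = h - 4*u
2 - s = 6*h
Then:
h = -2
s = 14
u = -1/2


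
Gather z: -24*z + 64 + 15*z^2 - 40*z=15*z^2 - 64*z + 64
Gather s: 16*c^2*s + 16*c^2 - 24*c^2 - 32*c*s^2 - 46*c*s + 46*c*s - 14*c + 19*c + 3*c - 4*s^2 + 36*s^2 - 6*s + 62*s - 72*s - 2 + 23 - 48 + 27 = -8*c^2 + 8*c + s^2*(32 - 32*c) + s*(16*c^2 - 16)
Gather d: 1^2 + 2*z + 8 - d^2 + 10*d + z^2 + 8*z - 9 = -d^2 + 10*d + z^2 + 10*z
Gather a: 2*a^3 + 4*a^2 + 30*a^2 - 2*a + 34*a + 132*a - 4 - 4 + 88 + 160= 2*a^3 + 34*a^2 + 164*a + 240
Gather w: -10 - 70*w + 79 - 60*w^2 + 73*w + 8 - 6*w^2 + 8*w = -66*w^2 + 11*w + 77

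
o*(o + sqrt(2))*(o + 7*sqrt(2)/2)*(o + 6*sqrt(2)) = o^4 + 21*sqrt(2)*o^3/2 + 61*o^2 + 42*sqrt(2)*o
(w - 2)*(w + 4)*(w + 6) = w^3 + 8*w^2 + 4*w - 48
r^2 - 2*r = r*(r - 2)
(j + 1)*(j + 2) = j^2 + 3*j + 2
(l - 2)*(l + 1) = l^2 - l - 2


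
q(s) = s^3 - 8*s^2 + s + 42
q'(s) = 3*s^2 - 16*s + 1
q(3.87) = -15.98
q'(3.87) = -15.99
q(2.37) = 12.75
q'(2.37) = -20.07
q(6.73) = -8.79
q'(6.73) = 29.20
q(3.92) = -16.77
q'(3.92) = -15.62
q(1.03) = 35.64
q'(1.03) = -12.30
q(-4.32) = -192.24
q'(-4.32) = 126.11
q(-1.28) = 25.52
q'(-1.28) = 26.40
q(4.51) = -24.48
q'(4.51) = -10.14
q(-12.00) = -2850.00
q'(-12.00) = 625.00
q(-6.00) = -468.00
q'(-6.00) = 205.00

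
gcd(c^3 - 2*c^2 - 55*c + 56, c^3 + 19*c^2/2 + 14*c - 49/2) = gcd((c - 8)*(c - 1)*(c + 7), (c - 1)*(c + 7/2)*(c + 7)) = c^2 + 6*c - 7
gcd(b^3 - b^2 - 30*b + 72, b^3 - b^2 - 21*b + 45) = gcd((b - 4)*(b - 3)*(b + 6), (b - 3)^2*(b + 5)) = b - 3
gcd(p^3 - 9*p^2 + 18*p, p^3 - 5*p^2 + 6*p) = p^2 - 3*p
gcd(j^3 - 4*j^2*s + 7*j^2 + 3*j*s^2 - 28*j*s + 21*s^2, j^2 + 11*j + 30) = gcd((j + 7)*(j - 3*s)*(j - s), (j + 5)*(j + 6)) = 1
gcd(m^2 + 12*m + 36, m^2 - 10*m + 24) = 1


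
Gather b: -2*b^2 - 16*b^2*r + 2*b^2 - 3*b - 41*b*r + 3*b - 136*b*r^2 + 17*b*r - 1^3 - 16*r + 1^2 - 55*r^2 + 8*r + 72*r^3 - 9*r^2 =-16*b^2*r + b*(-136*r^2 - 24*r) + 72*r^3 - 64*r^2 - 8*r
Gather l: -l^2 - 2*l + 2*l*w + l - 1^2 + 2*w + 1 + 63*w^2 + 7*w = -l^2 + l*(2*w - 1) + 63*w^2 + 9*w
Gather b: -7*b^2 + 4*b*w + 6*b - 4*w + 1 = -7*b^2 + b*(4*w + 6) - 4*w + 1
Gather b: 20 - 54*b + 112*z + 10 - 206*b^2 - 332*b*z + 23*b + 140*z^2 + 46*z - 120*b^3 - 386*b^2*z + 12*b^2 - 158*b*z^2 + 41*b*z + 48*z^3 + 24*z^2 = -120*b^3 + b^2*(-386*z - 194) + b*(-158*z^2 - 291*z - 31) + 48*z^3 + 164*z^2 + 158*z + 30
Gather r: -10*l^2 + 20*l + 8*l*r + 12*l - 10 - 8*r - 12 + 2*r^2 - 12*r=-10*l^2 + 32*l + 2*r^2 + r*(8*l - 20) - 22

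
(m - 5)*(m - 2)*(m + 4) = m^3 - 3*m^2 - 18*m + 40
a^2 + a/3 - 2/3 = (a - 2/3)*(a + 1)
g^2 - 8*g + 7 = (g - 7)*(g - 1)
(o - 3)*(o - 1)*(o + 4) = o^3 - 13*o + 12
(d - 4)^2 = d^2 - 8*d + 16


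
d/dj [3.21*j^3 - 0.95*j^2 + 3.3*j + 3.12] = 9.63*j^2 - 1.9*j + 3.3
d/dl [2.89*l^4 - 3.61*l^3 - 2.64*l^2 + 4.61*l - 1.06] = 11.56*l^3 - 10.83*l^2 - 5.28*l + 4.61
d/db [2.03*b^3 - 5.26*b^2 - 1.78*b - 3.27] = 6.09*b^2 - 10.52*b - 1.78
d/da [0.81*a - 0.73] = 0.810000000000000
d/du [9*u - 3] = 9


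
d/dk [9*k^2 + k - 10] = 18*k + 1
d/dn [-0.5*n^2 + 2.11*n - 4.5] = 2.11 - 1.0*n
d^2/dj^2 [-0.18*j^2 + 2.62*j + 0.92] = -0.360000000000000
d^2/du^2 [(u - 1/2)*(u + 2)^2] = 6*u + 7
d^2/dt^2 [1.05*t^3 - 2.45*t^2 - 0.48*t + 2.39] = 6.3*t - 4.9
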